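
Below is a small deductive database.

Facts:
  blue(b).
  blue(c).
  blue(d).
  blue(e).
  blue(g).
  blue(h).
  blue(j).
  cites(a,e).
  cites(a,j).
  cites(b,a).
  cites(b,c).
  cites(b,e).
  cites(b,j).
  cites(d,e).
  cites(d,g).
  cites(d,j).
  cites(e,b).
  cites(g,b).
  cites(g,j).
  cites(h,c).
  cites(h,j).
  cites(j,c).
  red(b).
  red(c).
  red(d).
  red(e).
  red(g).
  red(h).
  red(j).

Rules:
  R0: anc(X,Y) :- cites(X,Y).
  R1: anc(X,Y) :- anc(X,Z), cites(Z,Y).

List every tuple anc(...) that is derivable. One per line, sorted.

round 1: derive anc(a,e) via R0 from cites(a,e)
round 1: derive anc(a,j) via R0 from cites(a,j)
round 1: derive anc(b,a) via R0 from cites(b,a)
round 1: derive anc(b,c) via R0 from cites(b,c)
round 1: derive anc(b,e) via R0 from cites(b,e)
round 1: derive anc(b,j) via R0 from cites(b,j)
round 1: derive anc(d,e) via R0 from cites(d,e)
round 1: derive anc(d,g) via R0 from cites(d,g)
round 1: derive anc(d,j) via R0 from cites(d,j)
round 1: derive anc(e,b) via R0 from cites(e,b)
round 1: derive anc(g,b) via R0 from cites(g,b)
round 1: derive anc(g,j) via R0 from cites(g,j)
round 1: derive anc(h,c) via R0 from cites(h,c)
round 1: derive anc(h,j) via R0 from cites(h,j)
round 1: derive anc(j,c) via R0 from cites(j,c)
round 2: derive anc(a,b) via R1 from anc(a,e), cites(e,b)
round 2: derive anc(a,c) via R1 from anc(a,j), cites(j,c)
round 2: derive anc(b,b) via R1 from anc(b,e), cites(e,b)
round 2: derive anc(d,b) via R1 from anc(d,e), cites(e,b)
round 2: derive anc(d,c) via R1 from anc(d,j), cites(j,c)
round 2: derive anc(e,a) via R1 from anc(e,b), cites(b,a)
round 2: derive anc(e,c) via R1 from anc(e,b), cites(b,c)
round 2: derive anc(e,e) via R1 from anc(e,b), cites(b,e)
round 2: derive anc(e,j) via R1 from anc(e,b), cites(b,j)
round 2: derive anc(g,a) via R1 from anc(g,b), cites(b,a)
round 2: derive anc(g,c) via R1 from anc(g,b), cites(b,c)
round 2: derive anc(g,e) via R1 from anc(g,b), cites(b,e)
round 3: derive anc(a,a) via R1 from anc(a,b), cites(b,a)
round 3: derive anc(d,a) via R1 from anc(d,b), cites(b,a)

anc(a,a)
anc(a,b)
anc(a,c)
anc(a,e)
anc(a,j)
anc(b,a)
anc(b,b)
anc(b,c)
anc(b,e)
anc(b,j)
anc(d,a)
anc(d,b)
anc(d,c)
anc(d,e)
anc(d,g)
anc(d,j)
anc(e,a)
anc(e,b)
anc(e,c)
anc(e,e)
anc(e,j)
anc(g,a)
anc(g,b)
anc(g,c)
anc(g,e)
anc(g,j)
anc(h,c)
anc(h,j)
anc(j,c)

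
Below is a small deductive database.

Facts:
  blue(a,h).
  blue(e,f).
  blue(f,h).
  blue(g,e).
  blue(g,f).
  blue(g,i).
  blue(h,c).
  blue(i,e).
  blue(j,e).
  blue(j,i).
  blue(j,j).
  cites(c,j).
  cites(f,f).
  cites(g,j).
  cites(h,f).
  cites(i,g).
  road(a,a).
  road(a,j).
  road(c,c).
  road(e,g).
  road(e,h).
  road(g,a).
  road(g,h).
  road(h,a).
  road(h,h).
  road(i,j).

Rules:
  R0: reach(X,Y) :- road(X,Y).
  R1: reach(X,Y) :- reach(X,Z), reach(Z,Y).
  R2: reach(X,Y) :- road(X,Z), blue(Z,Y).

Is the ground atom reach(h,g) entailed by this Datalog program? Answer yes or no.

yes

round 1: derive reach(a,a) via R0 from road(a,a)
round 1: derive reach(a,j) via R0 from road(a,j)
round 1: derive reach(c,c) via R0 from road(c,c)
round 1: derive reach(e,g) via R0 from road(e,g)
round 1: derive reach(e,h) via R0 from road(e,h)
round 1: derive reach(g,a) via R0 from road(g,a)
round 1: derive reach(g,h) via R0 from road(g,h)
round 1: derive reach(h,a) via R0 from road(h,a)
round 1: derive reach(h,h) via R0 from road(h,h)
round 1: derive reach(i,j) via R0 from road(i,j)
round 1: derive reach(a,e) via R2 from road(a,j), blue(j,e)
round 1: derive reach(a,h) via R2 from road(a,a), blue(a,h)
round 1: derive reach(a,i) via R2 from road(a,j), blue(j,i)
round 1: derive reach(e,c) via R2 from road(e,h), blue(h,c)
round 1: derive reach(e,e) via R2 from road(e,g), blue(g,e)
round 1: derive reach(e,f) via R2 from road(e,g), blue(g,f)
round 1: derive reach(e,i) via R2 from road(e,g), blue(g,i)
round 1: derive reach(g,c) via R2 from road(g,h), blue(h,c)
round 1: derive reach(h,c) via R2 from road(h,h), blue(h,c)
round 1: derive reach(i,e) via R2 from road(i,j), blue(j,e)
round 1: derive reach(i,i) via R2 from road(i,j), blue(j,i)
round 2: derive reach(a,c) via R1 from reach(a,e), reach(e,c)
round 2: derive reach(a,f) via R1 from reach(a,e), reach(e,f)
round 2: derive reach(a,g) via R1 from reach(a,e), reach(e,g)
round 2: derive reach(e,a) via R1 from reach(e,g), reach(g,a)
round 2: derive reach(e,j) via R1 from reach(e,i), reach(i,j)
round 2: derive reach(g,e) via R1 from reach(g,a), reach(a,e)
round 2: derive reach(g,i) via R1 from reach(g,a), reach(a,i)
round 2: derive reach(g,j) via R1 from reach(g,a), reach(a,j)
round 2: derive reach(h,e) via R1 from reach(h,a), reach(a,e)
round 2: derive reach(h,i) via R1 from reach(h,a), reach(a,i)
round 2: derive reach(h,j) via R1 from reach(h,a), reach(a,j)
round 2: derive reach(i,c) via R1 from reach(i,e), reach(e,c)
round 2: derive reach(i,f) via R1 from reach(i,e), reach(e,f)
round 2: derive reach(i,g) via R1 from reach(i,e), reach(e,g)
round 2: derive reach(i,h) via R1 from reach(i,e), reach(e,h)
round 3: derive reach(g,f) via R1 from reach(g,a), reach(a,f)
round 3: derive reach(g,g) via R1 from reach(g,a), reach(a,g)
round 3: derive reach(h,f) via R1 from reach(h,a), reach(a,f)
round 3: derive reach(h,g) via R1 from reach(h,a), reach(a,g)
round 3: derive reach(i,a) via R1 from reach(i,e), reach(e,a)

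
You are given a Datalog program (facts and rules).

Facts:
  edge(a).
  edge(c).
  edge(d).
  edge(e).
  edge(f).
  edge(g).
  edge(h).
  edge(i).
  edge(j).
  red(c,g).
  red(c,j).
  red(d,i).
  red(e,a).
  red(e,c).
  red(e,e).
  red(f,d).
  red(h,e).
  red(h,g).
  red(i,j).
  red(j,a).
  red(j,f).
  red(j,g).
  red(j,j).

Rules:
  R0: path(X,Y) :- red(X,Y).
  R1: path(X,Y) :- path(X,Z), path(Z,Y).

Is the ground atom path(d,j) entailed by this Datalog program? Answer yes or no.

yes

round 1: derive path(c,g) via R0 from red(c,g)
round 1: derive path(c,j) via R0 from red(c,j)
round 1: derive path(d,i) via R0 from red(d,i)
round 1: derive path(e,a) via R0 from red(e,a)
round 1: derive path(e,c) via R0 from red(e,c)
round 1: derive path(e,e) via R0 from red(e,e)
round 1: derive path(f,d) via R0 from red(f,d)
round 1: derive path(h,e) via R0 from red(h,e)
round 1: derive path(h,g) via R0 from red(h,g)
round 1: derive path(i,j) via R0 from red(i,j)
round 1: derive path(j,a) via R0 from red(j,a)
round 1: derive path(j,f) via R0 from red(j,f)
round 1: derive path(j,g) via R0 from red(j,g)
round 1: derive path(j,j) via R0 from red(j,j)
round 2: derive path(c,a) via R1 from path(c,j), path(j,a)
round 2: derive path(c,f) via R1 from path(c,j), path(j,f)
round 2: derive path(d,j) via R1 from path(d,i), path(i,j)
round 2: derive path(e,g) via R1 from path(e,c), path(c,g)
round 2: derive path(e,j) via R1 from path(e,c), path(c,j)
round 2: derive path(f,i) via R1 from path(f,d), path(d,i)
round 2: derive path(h,a) via R1 from path(h,e), path(e,a)
round 2: derive path(h,c) via R1 from path(h,e), path(e,c)
round 2: derive path(i,a) via R1 from path(i,j), path(j,a)
round 2: derive path(i,f) via R1 from path(i,j), path(j,f)
round 2: derive path(i,g) via R1 from path(i,j), path(j,g)
round 2: derive path(j,d) via R1 from path(j,f), path(f,d)
round 3: derive path(c,d) via R1 from path(c,f), path(f,d)
round 3: derive path(c,i) via R1 from path(c,f), path(f,i)
round 3: derive path(d,a) via R1 from path(d,i), path(i,a)
round 3: derive path(d,d) via R1 from path(d,j), path(j,d)
round 3: derive path(d,f) via R1 from path(d,i), path(i,f)
round 3: derive path(d,g) via R1 from path(d,i), path(i,g)
round 3: derive path(e,d) via R1 from path(e,j), path(j,d)
round 3: derive path(e,f) via R1 from path(e,c), path(c,f)
round 3: derive path(f,a) via R1 from path(f,i), path(i,a)
round 3: derive path(f,f) via R1 from path(f,i), path(i,f)
round 3: derive path(f,g) via R1 from path(f,i), path(i,g)
round 3: derive path(f,j) via R1 from path(f,d), path(d,j)
round 3: derive path(h,f) via R1 from path(h,c), path(c,f)
round 3: derive path(h,j) via R1 from path(h,c), path(c,j)
round 3: derive path(i,d) via R1 from path(i,f), path(f,d)
round 3: derive path(i,i) via R1 from path(i,f), path(f,i)
round 3: derive path(j,i) via R1 from path(j,d), path(d,i)
round 4: derive path(e,i) via R1 from path(e,c), path(c,i)
round 4: derive path(h,d) via R1 from path(h,c), path(c,d)
round 4: derive path(h,i) via R1 from path(h,c), path(c,i)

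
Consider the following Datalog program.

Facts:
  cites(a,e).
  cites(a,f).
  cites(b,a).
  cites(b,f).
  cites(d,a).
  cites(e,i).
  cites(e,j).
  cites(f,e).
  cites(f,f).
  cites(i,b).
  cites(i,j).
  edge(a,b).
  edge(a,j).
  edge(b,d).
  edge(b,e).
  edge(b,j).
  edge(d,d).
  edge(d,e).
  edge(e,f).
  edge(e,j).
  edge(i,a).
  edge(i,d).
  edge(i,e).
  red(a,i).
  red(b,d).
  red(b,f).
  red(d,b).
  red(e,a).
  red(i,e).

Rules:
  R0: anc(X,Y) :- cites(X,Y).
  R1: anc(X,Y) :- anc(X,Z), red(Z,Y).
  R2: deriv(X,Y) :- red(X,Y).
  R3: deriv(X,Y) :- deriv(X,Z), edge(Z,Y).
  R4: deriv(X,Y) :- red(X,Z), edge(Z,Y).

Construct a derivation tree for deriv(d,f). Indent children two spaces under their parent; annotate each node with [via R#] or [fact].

deriv(d,f)  [via R3]
  deriv(d,e)  [via R4]
    red(d,b)  [fact]
    edge(b,e)  [fact]
  edge(e,f)  [fact]

round 1: derive deriv(a,i) via R2 from red(a,i)
round 1: derive deriv(b,d) via R2 from red(b,d)
round 1: derive deriv(b,f) via R2 from red(b,f)
round 1: derive deriv(d,b) via R2 from red(d,b)
round 1: derive deriv(e,a) via R2 from red(e,a)
round 1: derive deriv(i,e) via R2 from red(i,e)
round 1: derive deriv(a,a) via R4 from red(a,i), edge(i,a)
round 1: derive deriv(a,d) via R4 from red(a,i), edge(i,d)
round 1: derive deriv(a,e) via R4 from red(a,i), edge(i,e)
round 1: derive deriv(b,e) via R4 from red(b,d), edge(d,e)
round 1: derive deriv(d,d) via R4 from red(d,b), edge(b,d)
round 1: derive deriv(d,e) via R4 from red(d,b), edge(b,e)
round 1: derive deriv(d,j) via R4 from red(d,b), edge(b,j)
round 1: derive deriv(e,b) via R4 from red(e,a), edge(a,b)
round 1: derive deriv(e,j) via R4 from red(e,a), edge(a,j)
round 1: derive deriv(i,f) via R4 from red(i,e), edge(e,f)
round 1: derive deriv(i,j) via R4 from red(i,e), edge(e,j)
round 2: derive deriv(a,b) via R3 from deriv(a,a), edge(a,b)
round 2: derive deriv(a,f) via R3 from deriv(a,e), edge(e,f)
round 2: derive deriv(a,j) via R3 from deriv(a,a), edge(a,j)
round 2: derive deriv(b,j) via R3 from deriv(b,e), edge(e,j)
round 2: derive deriv(d,f) via R3 from deriv(d,e), edge(e,f)
round 2: derive deriv(e,d) via R3 from deriv(e,b), edge(b,d)
round 2: derive deriv(e,e) via R3 from deriv(e,b), edge(b,e)
round 3: derive deriv(e,f) via R3 from deriv(e,e), edge(e,f)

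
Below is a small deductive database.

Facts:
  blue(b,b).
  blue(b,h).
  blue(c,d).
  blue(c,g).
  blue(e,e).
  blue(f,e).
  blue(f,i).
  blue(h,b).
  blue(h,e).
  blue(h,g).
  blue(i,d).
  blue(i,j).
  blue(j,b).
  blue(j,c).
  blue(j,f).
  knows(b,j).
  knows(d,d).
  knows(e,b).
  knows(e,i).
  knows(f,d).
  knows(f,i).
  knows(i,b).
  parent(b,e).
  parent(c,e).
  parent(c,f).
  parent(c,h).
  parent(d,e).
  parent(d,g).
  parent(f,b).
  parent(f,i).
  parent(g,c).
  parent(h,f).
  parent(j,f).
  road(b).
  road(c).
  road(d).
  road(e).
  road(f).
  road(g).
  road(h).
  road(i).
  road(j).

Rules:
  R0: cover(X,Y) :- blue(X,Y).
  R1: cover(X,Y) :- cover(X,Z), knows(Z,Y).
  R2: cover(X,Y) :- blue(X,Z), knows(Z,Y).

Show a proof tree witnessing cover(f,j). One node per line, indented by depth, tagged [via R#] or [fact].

cover(f,j)  [via R1]
  cover(f,b)  [via R2]
    blue(f,e)  [fact]
    knows(e,b)  [fact]
  knows(b,j)  [fact]

round 1: derive cover(b,b) via R0 from blue(b,b)
round 1: derive cover(b,h) via R0 from blue(b,h)
round 1: derive cover(c,d) via R0 from blue(c,d)
round 1: derive cover(c,g) via R0 from blue(c,g)
round 1: derive cover(e,e) via R0 from blue(e,e)
round 1: derive cover(f,e) via R0 from blue(f,e)
round 1: derive cover(f,i) via R0 from blue(f,i)
round 1: derive cover(h,b) via R0 from blue(h,b)
round 1: derive cover(h,e) via R0 from blue(h,e)
round 1: derive cover(h,g) via R0 from blue(h,g)
round 1: derive cover(i,d) via R0 from blue(i,d)
round 1: derive cover(i,j) via R0 from blue(i,j)
round 1: derive cover(j,b) via R0 from blue(j,b)
round 1: derive cover(j,c) via R0 from blue(j,c)
round 1: derive cover(j,f) via R0 from blue(j,f)
round 1: derive cover(b,j) via R2 from blue(b,b), knows(b,j)
round 1: derive cover(e,b) via R2 from blue(e,e), knows(e,b)
round 1: derive cover(e,i) via R2 from blue(e,e), knows(e,i)
round 1: derive cover(f,b) via R2 from blue(f,e), knows(e,b)
round 1: derive cover(h,i) via R2 from blue(h,e), knows(e,i)
round 1: derive cover(h,j) via R2 from blue(h,b), knows(b,j)
round 1: derive cover(j,d) via R2 from blue(j,f), knows(f,d)
round 1: derive cover(j,i) via R2 from blue(j,f), knows(f,i)
round 1: derive cover(j,j) via R2 from blue(j,b), knows(b,j)
round 2: derive cover(e,j) via R1 from cover(e,b), knows(b,j)
round 2: derive cover(f,j) via R1 from cover(f,b), knows(b,j)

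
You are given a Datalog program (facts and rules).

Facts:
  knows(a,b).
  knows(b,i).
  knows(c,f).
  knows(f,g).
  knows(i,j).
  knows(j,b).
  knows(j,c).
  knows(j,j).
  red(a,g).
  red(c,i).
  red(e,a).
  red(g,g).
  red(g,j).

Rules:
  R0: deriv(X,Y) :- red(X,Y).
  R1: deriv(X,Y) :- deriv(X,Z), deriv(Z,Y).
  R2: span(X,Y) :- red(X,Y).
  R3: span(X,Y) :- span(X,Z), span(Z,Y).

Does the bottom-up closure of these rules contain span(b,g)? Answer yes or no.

round 1: derive span(a,g) via R2 from red(a,g)
round 1: derive span(c,i) via R2 from red(c,i)
round 1: derive span(e,a) via R2 from red(e,a)
round 1: derive span(g,g) via R2 from red(g,g)
round 1: derive span(g,j) via R2 from red(g,j)
round 2: derive span(a,j) via R3 from span(a,g), span(g,j)
round 2: derive span(e,g) via R3 from span(e,a), span(a,g)
round 3: derive span(e,j) via R3 from span(e,a), span(a,j)

no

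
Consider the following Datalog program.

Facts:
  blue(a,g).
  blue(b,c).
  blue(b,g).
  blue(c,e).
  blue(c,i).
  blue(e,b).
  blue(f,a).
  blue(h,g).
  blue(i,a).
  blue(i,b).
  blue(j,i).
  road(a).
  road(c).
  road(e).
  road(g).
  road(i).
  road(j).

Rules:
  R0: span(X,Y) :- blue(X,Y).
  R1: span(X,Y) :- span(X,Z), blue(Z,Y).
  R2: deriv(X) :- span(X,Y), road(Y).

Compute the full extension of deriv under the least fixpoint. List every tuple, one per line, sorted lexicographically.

deriv(a)
deriv(b)
deriv(c)
deriv(e)
deriv(f)
deriv(h)
deriv(i)
deriv(j)

round 1: derive span(a,g) via R0 from blue(a,g)
round 1: derive span(b,c) via R0 from blue(b,c)
round 1: derive span(b,g) via R0 from blue(b,g)
round 1: derive span(c,e) via R0 from blue(c,e)
round 1: derive span(c,i) via R0 from blue(c,i)
round 1: derive span(e,b) via R0 from blue(e,b)
round 1: derive span(f,a) via R0 from blue(f,a)
round 1: derive span(h,g) via R0 from blue(h,g)
round 1: derive span(i,a) via R0 from blue(i,a)
round 1: derive span(i,b) via R0 from blue(i,b)
round 1: derive span(j,i) via R0 from blue(j,i)
round 2: derive span(b,e) via R1 from span(b,c), blue(c,e)
round 2: derive span(b,i) via R1 from span(b,c), blue(c,i)
round 2: derive span(c,a) via R1 from span(c,i), blue(i,a)
round 2: derive span(c,b) via R1 from span(c,e), blue(e,b)
round 2: derive span(e,c) via R1 from span(e,b), blue(b,c)
round 2: derive span(e,g) via R1 from span(e,b), blue(b,g)
round 2: derive span(f,g) via R1 from span(f,a), blue(a,g)
round 2: derive span(i,c) via R1 from span(i,b), blue(b,c)
round 2: derive span(i,g) via R1 from span(i,a), blue(a,g)
round 2: derive span(j,a) via R1 from span(j,i), blue(i,a)
round 2: derive span(j,b) via R1 from span(j,i), blue(i,b)
round 2: derive deriv(a) via R2 from span(a,g), road(g)
round 2: derive deriv(b) via R2 from span(b,c), road(c)
round 2: derive deriv(c) via R2 from span(c,e), road(e)
round 2: derive deriv(f) via R2 from span(f,a), road(a)
round 2: derive deriv(h) via R2 from span(h,g), road(g)
round 2: derive deriv(i) via R2 from span(i,a), road(a)
round 2: derive deriv(j) via R2 from span(j,i), road(i)
round 3: derive span(b,a) via R1 from span(b,i), blue(i,a)
round 3: derive span(b,b) via R1 from span(b,e), blue(e,b)
round 3: derive span(c,c) via R1 from span(c,b), blue(b,c)
round 3: derive span(c,g) via R1 from span(c,a), blue(a,g)
round 3: derive span(e,e) via R1 from span(e,c), blue(c,e)
round 3: derive span(e,i) via R1 from span(e,c), blue(c,i)
round 3: derive span(i,e) via R1 from span(i,c), blue(c,e)
round 3: derive span(i,i) via R1 from span(i,c), blue(c,i)
round 3: derive span(j,c) via R1 from span(j,b), blue(b,c)
round 3: derive span(j,g) via R1 from span(j,a), blue(a,g)
round 3: derive deriv(e) via R2 from span(e,c), road(c)
round 4: derive span(e,a) via R1 from span(e,i), blue(i,a)
round 4: derive span(j,e) via R1 from span(j,c), blue(c,e)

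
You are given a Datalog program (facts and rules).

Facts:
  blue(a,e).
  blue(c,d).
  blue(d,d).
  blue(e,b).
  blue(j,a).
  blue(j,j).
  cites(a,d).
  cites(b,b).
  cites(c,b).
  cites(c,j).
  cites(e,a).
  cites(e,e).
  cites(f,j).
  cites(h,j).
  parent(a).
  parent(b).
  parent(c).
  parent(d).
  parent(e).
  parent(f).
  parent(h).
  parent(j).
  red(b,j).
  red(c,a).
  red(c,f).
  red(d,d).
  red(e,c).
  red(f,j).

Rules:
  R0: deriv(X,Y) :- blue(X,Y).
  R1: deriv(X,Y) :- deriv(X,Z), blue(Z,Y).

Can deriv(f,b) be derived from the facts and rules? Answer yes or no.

round 1: derive deriv(a,e) via R0 from blue(a,e)
round 1: derive deriv(c,d) via R0 from blue(c,d)
round 1: derive deriv(d,d) via R0 from blue(d,d)
round 1: derive deriv(e,b) via R0 from blue(e,b)
round 1: derive deriv(j,a) via R0 from blue(j,a)
round 1: derive deriv(j,j) via R0 from blue(j,j)
round 2: derive deriv(a,b) via R1 from deriv(a,e), blue(e,b)
round 2: derive deriv(j,e) via R1 from deriv(j,a), blue(a,e)
round 3: derive deriv(j,b) via R1 from deriv(j,e), blue(e,b)

no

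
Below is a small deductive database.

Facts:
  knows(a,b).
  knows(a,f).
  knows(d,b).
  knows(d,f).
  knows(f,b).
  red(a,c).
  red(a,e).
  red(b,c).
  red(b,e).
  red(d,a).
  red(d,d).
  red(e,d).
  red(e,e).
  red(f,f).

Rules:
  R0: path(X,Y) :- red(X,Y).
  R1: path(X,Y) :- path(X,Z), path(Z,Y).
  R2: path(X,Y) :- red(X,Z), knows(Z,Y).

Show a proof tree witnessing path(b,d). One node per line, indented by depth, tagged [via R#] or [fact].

round 1: derive path(a,c) via R0 from red(a,c)
round 1: derive path(a,e) via R0 from red(a,e)
round 1: derive path(b,c) via R0 from red(b,c)
round 1: derive path(b,e) via R0 from red(b,e)
round 1: derive path(d,a) via R0 from red(d,a)
round 1: derive path(d,d) via R0 from red(d,d)
round 1: derive path(e,d) via R0 from red(e,d)
round 1: derive path(e,e) via R0 from red(e,e)
round 1: derive path(f,f) via R0 from red(f,f)
round 1: derive path(d,b) via R2 from red(d,a), knows(a,b)
round 1: derive path(d,f) via R2 from red(d,a), knows(a,f)
round 1: derive path(e,b) via R2 from red(e,d), knows(d,b)
round 1: derive path(e,f) via R2 from red(e,d), knows(d,f)
round 1: derive path(f,b) via R2 from red(f,f), knows(f,b)
round 2: derive path(a,b) via R1 from path(a,e), path(e,b)
round 2: derive path(a,d) via R1 from path(a,e), path(e,d)
round 2: derive path(a,f) via R1 from path(a,e), path(e,f)
round 2: derive path(b,b) via R1 from path(b,e), path(e,b)
round 2: derive path(b,d) via R1 from path(b,e), path(e,d)
round 2: derive path(b,f) via R1 from path(b,e), path(e,f)
round 2: derive path(d,c) via R1 from path(d,a), path(a,c)
round 2: derive path(d,e) via R1 from path(d,a), path(a,e)
round 2: derive path(e,a) via R1 from path(e,d), path(d,a)
round 2: derive path(e,c) via R1 from path(e,b), path(b,c)
round 2: derive path(f,c) via R1 from path(f,b), path(b,c)
round 2: derive path(f,e) via R1 from path(f,b), path(b,e)
round 3: derive path(a,a) via R1 from path(a,d), path(d,a)
round 3: derive path(b,a) via R1 from path(b,d), path(d,a)
round 3: derive path(f,a) via R1 from path(f,e), path(e,a)
round 3: derive path(f,d) via R1 from path(f,b), path(b,d)

path(b,d)  [via R1]
  path(b,e)  [via R0]
    red(b,e)  [fact]
  path(e,d)  [via R0]
    red(e,d)  [fact]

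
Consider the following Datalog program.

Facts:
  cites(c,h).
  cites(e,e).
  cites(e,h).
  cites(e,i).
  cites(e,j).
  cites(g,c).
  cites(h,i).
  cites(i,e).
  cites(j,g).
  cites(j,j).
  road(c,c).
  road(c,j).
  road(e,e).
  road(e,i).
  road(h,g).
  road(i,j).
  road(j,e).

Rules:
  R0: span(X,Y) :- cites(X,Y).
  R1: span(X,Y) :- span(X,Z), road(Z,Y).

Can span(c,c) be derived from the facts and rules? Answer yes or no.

round 1: derive span(c,h) via R0 from cites(c,h)
round 1: derive span(e,e) via R0 from cites(e,e)
round 1: derive span(e,h) via R0 from cites(e,h)
round 1: derive span(e,i) via R0 from cites(e,i)
round 1: derive span(e,j) via R0 from cites(e,j)
round 1: derive span(g,c) via R0 from cites(g,c)
round 1: derive span(h,i) via R0 from cites(h,i)
round 1: derive span(i,e) via R0 from cites(i,e)
round 1: derive span(j,g) via R0 from cites(j,g)
round 1: derive span(j,j) via R0 from cites(j,j)
round 2: derive span(c,g) via R1 from span(c,h), road(h,g)
round 2: derive span(e,g) via R1 from span(e,h), road(h,g)
round 2: derive span(g,j) via R1 from span(g,c), road(c,j)
round 2: derive span(h,j) via R1 from span(h,i), road(i,j)
round 2: derive span(i,i) via R1 from span(i,e), road(e,i)
round 2: derive span(j,e) via R1 from span(j,j), road(j,e)
round 3: derive span(g,e) via R1 from span(g,j), road(j,e)
round 3: derive span(h,e) via R1 from span(h,j), road(j,e)
round 3: derive span(i,j) via R1 from span(i,i), road(i,j)
round 3: derive span(j,i) via R1 from span(j,e), road(e,i)
round 4: derive span(g,i) via R1 from span(g,e), road(e,i)

no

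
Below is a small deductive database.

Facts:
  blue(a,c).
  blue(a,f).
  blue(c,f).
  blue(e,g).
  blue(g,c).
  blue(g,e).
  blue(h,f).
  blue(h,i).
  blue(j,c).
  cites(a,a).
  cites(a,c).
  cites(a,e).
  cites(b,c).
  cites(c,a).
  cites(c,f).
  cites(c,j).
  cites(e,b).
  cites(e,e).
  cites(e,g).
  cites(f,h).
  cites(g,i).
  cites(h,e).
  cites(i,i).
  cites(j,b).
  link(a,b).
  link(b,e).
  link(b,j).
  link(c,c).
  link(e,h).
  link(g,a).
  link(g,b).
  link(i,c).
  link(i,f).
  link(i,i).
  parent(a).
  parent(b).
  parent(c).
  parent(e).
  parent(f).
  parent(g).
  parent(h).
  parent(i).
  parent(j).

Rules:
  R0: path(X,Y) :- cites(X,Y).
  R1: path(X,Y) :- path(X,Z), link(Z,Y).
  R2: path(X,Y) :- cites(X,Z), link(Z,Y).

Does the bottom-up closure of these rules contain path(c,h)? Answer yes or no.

round 1: derive path(a,a) via R0 from cites(a,a)
round 1: derive path(a,c) via R0 from cites(a,c)
round 1: derive path(a,e) via R0 from cites(a,e)
round 1: derive path(b,c) via R0 from cites(b,c)
round 1: derive path(c,a) via R0 from cites(c,a)
round 1: derive path(c,f) via R0 from cites(c,f)
round 1: derive path(c,j) via R0 from cites(c,j)
round 1: derive path(e,b) via R0 from cites(e,b)
round 1: derive path(e,e) via R0 from cites(e,e)
round 1: derive path(e,g) via R0 from cites(e,g)
round 1: derive path(f,h) via R0 from cites(f,h)
round 1: derive path(g,i) via R0 from cites(g,i)
round 1: derive path(h,e) via R0 from cites(h,e)
round 1: derive path(i,i) via R0 from cites(i,i)
round 1: derive path(j,b) via R0 from cites(j,b)
round 1: derive path(a,b) via R2 from cites(a,a), link(a,b)
round 1: derive path(a,h) via R2 from cites(a,e), link(e,h)
round 1: derive path(c,b) via R2 from cites(c,a), link(a,b)
round 1: derive path(e,a) via R2 from cites(e,g), link(g,a)
round 1: derive path(e,h) via R2 from cites(e,e), link(e,h)
round 1: derive path(e,j) via R2 from cites(e,b), link(b,j)
round 1: derive path(g,c) via R2 from cites(g,i), link(i,c)
round 1: derive path(g,f) via R2 from cites(g,i), link(i,f)
round 1: derive path(h,h) via R2 from cites(h,e), link(e,h)
round 1: derive path(i,c) via R2 from cites(i,i), link(i,c)
round 1: derive path(i,f) via R2 from cites(i,i), link(i,f)
round 1: derive path(j,e) via R2 from cites(j,b), link(b,e)
round 1: derive path(j,j) via R2 from cites(j,b), link(b,j)
round 2: derive path(a,j) via R1 from path(a,b), link(b,j)
round 2: derive path(c,e) via R1 from path(c,b), link(b,e)
round 2: derive path(j,h) via R1 from path(j,e), link(e,h)
round 3: derive path(c,h) via R1 from path(c,e), link(e,h)

yes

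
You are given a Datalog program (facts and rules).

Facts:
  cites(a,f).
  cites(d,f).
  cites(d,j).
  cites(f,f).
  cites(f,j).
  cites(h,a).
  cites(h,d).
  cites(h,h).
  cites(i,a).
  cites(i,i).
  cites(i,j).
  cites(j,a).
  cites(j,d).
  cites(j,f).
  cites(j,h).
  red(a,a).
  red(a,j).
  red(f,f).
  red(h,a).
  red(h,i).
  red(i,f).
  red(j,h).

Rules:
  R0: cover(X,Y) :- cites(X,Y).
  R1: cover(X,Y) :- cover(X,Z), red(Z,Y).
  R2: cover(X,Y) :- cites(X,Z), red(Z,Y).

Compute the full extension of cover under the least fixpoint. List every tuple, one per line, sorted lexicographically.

round 1: derive cover(a,f) via R0 from cites(a,f)
round 1: derive cover(d,f) via R0 from cites(d,f)
round 1: derive cover(d,j) via R0 from cites(d,j)
round 1: derive cover(f,f) via R0 from cites(f,f)
round 1: derive cover(f,j) via R0 from cites(f,j)
round 1: derive cover(h,a) via R0 from cites(h,a)
round 1: derive cover(h,d) via R0 from cites(h,d)
round 1: derive cover(h,h) via R0 from cites(h,h)
round 1: derive cover(i,a) via R0 from cites(i,a)
round 1: derive cover(i,i) via R0 from cites(i,i)
round 1: derive cover(i,j) via R0 from cites(i,j)
round 1: derive cover(j,a) via R0 from cites(j,a)
round 1: derive cover(j,d) via R0 from cites(j,d)
round 1: derive cover(j,f) via R0 from cites(j,f)
round 1: derive cover(j,h) via R0 from cites(j,h)
round 1: derive cover(d,h) via R2 from cites(d,j), red(j,h)
round 1: derive cover(f,h) via R2 from cites(f,j), red(j,h)
round 1: derive cover(h,i) via R2 from cites(h,h), red(h,i)
round 1: derive cover(h,j) via R2 from cites(h,a), red(a,j)
round 1: derive cover(i,f) via R2 from cites(i,i), red(i,f)
round 1: derive cover(i,h) via R2 from cites(i,j), red(j,h)
round 1: derive cover(j,i) via R2 from cites(j,h), red(h,i)
round 1: derive cover(j,j) via R2 from cites(j,a), red(a,j)
round 2: derive cover(d,a) via R1 from cover(d,h), red(h,a)
round 2: derive cover(d,i) via R1 from cover(d,h), red(h,i)
round 2: derive cover(f,a) via R1 from cover(f,h), red(h,a)
round 2: derive cover(f,i) via R1 from cover(f,h), red(h,i)
round 2: derive cover(h,f) via R1 from cover(h,i), red(i,f)

cover(a,f)
cover(d,a)
cover(d,f)
cover(d,h)
cover(d,i)
cover(d,j)
cover(f,a)
cover(f,f)
cover(f,h)
cover(f,i)
cover(f,j)
cover(h,a)
cover(h,d)
cover(h,f)
cover(h,h)
cover(h,i)
cover(h,j)
cover(i,a)
cover(i,f)
cover(i,h)
cover(i,i)
cover(i,j)
cover(j,a)
cover(j,d)
cover(j,f)
cover(j,h)
cover(j,i)
cover(j,j)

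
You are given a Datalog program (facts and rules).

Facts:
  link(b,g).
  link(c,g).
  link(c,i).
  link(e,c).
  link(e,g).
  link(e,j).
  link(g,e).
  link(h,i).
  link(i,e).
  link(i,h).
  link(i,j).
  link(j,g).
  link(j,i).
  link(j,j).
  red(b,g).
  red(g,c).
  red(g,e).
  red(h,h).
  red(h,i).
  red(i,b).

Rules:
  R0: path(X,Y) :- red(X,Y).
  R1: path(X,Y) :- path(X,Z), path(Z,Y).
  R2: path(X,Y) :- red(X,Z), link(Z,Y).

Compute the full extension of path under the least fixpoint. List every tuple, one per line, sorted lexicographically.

round 1: derive path(b,g) via R0 from red(b,g)
round 1: derive path(g,c) via R0 from red(g,c)
round 1: derive path(g,e) via R0 from red(g,e)
round 1: derive path(h,h) via R0 from red(h,h)
round 1: derive path(h,i) via R0 from red(h,i)
round 1: derive path(i,b) via R0 from red(i,b)
round 1: derive path(b,e) via R2 from red(b,g), link(g,e)
round 1: derive path(g,g) via R2 from red(g,c), link(c,g)
round 1: derive path(g,i) via R2 from red(g,c), link(c,i)
round 1: derive path(g,j) via R2 from red(g,e), link(e,j)
round 1: derive path(h,e) via R2 from red(h,i), link(i,e)
round 1: derive path(h,j) via R2 from red(h,i), link(i,j)
round 1: derive path(i,g) via R2 from red(i,b), link(b,g)
round 2: derive path(b,c) via R1 from path(b,g), path(g,c)
round 2: derive path(b,i) via R1 from path(b,g), path(g,i)
round 2: derive path(b,j) via R1 from path(b,g), path(g,j)
round 2: derive path(g,b) via R1 from path(g,i), path(i,b)
round 2: derive path(h,b) via R1 from path(h,i), path(i,b)
round 2: derive path(h,g) via R1 from path(h,i), path(i,g)
round 2: derive path(i,c) via R1 from path(i,g), path(g,c)
round 2: derive path(i,e) via R1 from path(i,b), path(b,e)
round 2: derive path(i,i) via R1 from path(i,g), path(g,i)
round 2: derive path(i,j) via R1 from path(i,g), path(g,j)
round 3: derive path(b,b) via R1 from path(b,g), path(g,b)
round 3: derive path(h,c) via R1 from path(h,b), path(b,c)

path(b,b)
path(b,c)
path(b,e)
path(b,g)
path(b,i)
path(b,j)
path(g,b)
path(g,c)
path(g,e)
path(g,g)
path(g,i)
path(g,j)
path(h,b)
path(h,c)
path(h,e)
path(h,g)
path(h,h)
path(h,i)
path(h,j)
path(i,b)
path(i,c)
path(i,e)
path(i,g)
path(i,i)
path(i,j)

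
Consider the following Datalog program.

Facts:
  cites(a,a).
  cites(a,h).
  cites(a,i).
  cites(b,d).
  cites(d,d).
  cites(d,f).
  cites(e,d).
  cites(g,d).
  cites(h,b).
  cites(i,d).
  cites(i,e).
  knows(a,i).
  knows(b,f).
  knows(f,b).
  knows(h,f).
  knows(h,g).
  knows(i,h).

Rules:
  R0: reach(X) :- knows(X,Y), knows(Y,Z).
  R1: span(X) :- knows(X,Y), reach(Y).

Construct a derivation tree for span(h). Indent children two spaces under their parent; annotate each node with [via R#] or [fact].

round 1: derive reach(a) via R0 from knows(a,i), knows(i,h)
round 1: derive reach(b) via R0 from knows(b,f), knows(f,b)
round 1: derive reach(f) via R0 from knows(f,b), knows(b,f)
round 1: derive reach(h) via R0 from knows(h,f), knows(f,b)
round 1: derive reach(i) via R0 from knows(i,h), knows(h,f)
round 2: derive span(a) via R1 from knows(a,i), reach(i)
round 2: derive span(b) via R1 from knows(b,f), reach(f)
round 2: derive span(f) via R1 from knows(f,b), reach(b)
round 2: derive span(h) via R1 from knows(h,f), reach(f)
round 2: derive span(i) via R1 from knows(i,h), reach(h)

span(h)  [via R1]
  knows(h,f)  [fact]
  reach(f)  [via R0]
    knows(f,b)  [fact]
    knows(b,f)  [fact]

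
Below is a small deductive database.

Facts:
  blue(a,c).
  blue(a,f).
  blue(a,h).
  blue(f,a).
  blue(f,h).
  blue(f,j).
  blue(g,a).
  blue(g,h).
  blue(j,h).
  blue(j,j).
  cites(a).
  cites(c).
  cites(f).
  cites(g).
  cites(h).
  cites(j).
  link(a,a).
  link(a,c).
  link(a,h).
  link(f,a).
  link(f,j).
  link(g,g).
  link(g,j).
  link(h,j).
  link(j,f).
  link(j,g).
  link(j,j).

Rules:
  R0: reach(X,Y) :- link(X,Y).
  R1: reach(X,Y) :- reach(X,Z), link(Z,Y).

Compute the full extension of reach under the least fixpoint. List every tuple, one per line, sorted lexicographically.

round 1: derive reach(a,a) via R0 from link(a,a)
round 1: derive reach(a,c) via R0 from link(a,c)
round 1: derive reach(a,h) via R0 from link(a,h)
round 1: derive reach(f,a) via R0 from link(f,a)
round 1: derive reach(f,j) via R0 from link(f,j)
round 1: derive reach(g,g) via R0 from link(g,g)
round 1: derive reach(g,j) via R0 from link(g,j)
round 1: derive reach(h,j) via R0 from link(h,j)
round 1: derive reach(j,f) via R0 from link(j,f)
round 1: derive reach(j,g) via R0 from link(j,g)
round 1: derive reach(j,j) via R0 from link(j,j)
round 2: derive reach(a,j) via R1 from reach(a,h), link(h,j)
round 2: derive reach(f,c) via R1 from reach(f,a), link(a,c)
round 2: derive reach(f,f) via R1 from reach(f,j), link(j,f)
round 2: derive reach(f,g) via R1 from reach(f,j), link(j,g)
round 2: derive reach(f,h) via R1 from reach(f,a), link(a,h)
round 2: derive reach(g,f) via R1 from reach(g,j), link(j,f)
round 2: derive reach(h,f) via R1 from reach(h,j), link(j,f)
round 2: derive reach(h,g) via R1 from reach(h,j), link(j,g)
round 2: derive reach(j,a) via R1 from reach(j,f), link(f,a)
round 3: derive reach(a,f) via R1 from reach(a,j), link(j,f)
round 3: derive reach(a,g) via R1 from reach(a,j), link(j,g)
round 3: derive reach(g,a) via R1 from reach(g,f), link(f,a)
round 3: derive reach(h,a) via R1 from reach(h,f), link(f,a)
round 3: derive reach(j,c) via R1 from reach(j,a), link(a,c)
round 3: derive reach(j,h) via R1 from reach(j,a), link(a,h)
round 4: derive reach(g,c) via R1 from reach(g,a), link(a,c)
round 4: derive reach(g,h) via R1 from reach(g,a), link(a,h)
round 4: derive reach(h,c) via R1 from reach(h,a), link(a,c)
round 4: derive reach(h,h) via R1 from reach(h,a), link(a,h)

reach(a,a)
reach(a,c)
reach(a,f)
reach(a,g)
reach(a,h)
reach(a,j)
reach(f,a)
reach(f,c)
reach(f,f)
reach(f,g)
reach(f,h)
reach(f,j)
reach(g,a)
reach(g,c)
reach(g,f)
reach(g,g)
reach(g,h)
reach(g,j)
reach(h,a)
reach(h,c)
reach(h,f)
reach(h,g)
reach(h,h)
reach(h,j)
reach(j,a)
reach(j,c)
reach(j,f)
reach(j,g)
reach(j,h)
reach(j,j)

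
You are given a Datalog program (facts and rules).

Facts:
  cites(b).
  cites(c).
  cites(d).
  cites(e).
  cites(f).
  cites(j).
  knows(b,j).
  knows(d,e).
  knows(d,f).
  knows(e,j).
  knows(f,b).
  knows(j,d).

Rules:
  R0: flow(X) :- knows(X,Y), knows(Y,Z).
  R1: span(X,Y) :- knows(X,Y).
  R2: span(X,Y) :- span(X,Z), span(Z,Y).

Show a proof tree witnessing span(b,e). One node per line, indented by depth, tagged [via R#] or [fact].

round 1: derive span(b,j) via R1 from knows(b,j)
round 1: derive span(d,e) via R1 from knows(d,e)
round 1: derive span(d,f) via R1 from knows(d,f)
round 1: derive span(e,j) via R1 from knows(e,j)
round 1: derive span(f,b) via R1 from knows(f,b)
round 1: derive span(j,d) via R1 from knows(j,d)
round 2: derive span(b,d) via R2 from span(b,j), span(j,d)
round 2: derive span(d,b) via R2 from span(d,f), span(f,b)
round 2: derive span(d,j) via R2 from span(d,e), span(e,j)
round 2: derive span(e,d) via R2 from span(e,j), span(j,d)
round 2: derive span(f,j) via R2 from span(f,b), span(b,j)
round 2: derive span(j,e) via R2 from span(j,d), span(d,e)
round 2: derive span(j,f) via R2 from span(j,d), span(d,f)
round 3: derive span(b,b) via R2 from span(b,d), span(d,b)
round 3: derive span(b,e) via R2 from span(b,d), span(d,e)
round 3: derive span(b,f) via R2 from span(b,d), span(d,f)
round 3: derive span(d,d) via R2 from span(d,b), span(b,d)
round 3: derive span(e,b) via R2 from span(e,d), span(d,b)
round 3: derive span(e,e) via R2 from span(e,d), span(d,e)
round 3: derive span(e,f) via R2 from span(e,d), span(d,f)
round 3: derive span(f,d) via R2 from span(f,b), span(b,d)
round 3: derive span(f,e) via R2 from span(f,j), span(j,e)
round 3: derive span(f,f) via R2 from span(f,j), span(j,f)
round 3: derive span(j,b) via R2 from span(j,d), span(d,b)
round 3: derive span(j,j) via R2 from span(j,d), span(d,j)

span(b,e)  [via R2]
  span(b,d)  [via R2]
    span(b,j)  [via R1]
      knows(b,j)  [fact]
    span(j,d)  [via R1]
      knows(j,d)  [fact]
  span(d,e)  [via R1]
    knows(d,e)  [fact]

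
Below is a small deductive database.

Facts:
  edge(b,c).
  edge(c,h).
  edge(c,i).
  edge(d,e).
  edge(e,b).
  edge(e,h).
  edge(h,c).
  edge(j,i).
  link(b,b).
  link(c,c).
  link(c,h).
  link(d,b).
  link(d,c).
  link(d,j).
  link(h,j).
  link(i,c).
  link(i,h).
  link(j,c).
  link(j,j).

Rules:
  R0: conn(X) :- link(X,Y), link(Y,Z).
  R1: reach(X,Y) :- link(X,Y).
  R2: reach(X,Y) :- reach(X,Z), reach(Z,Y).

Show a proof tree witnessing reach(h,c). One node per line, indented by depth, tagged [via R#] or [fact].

round 1: derive reach(b,b) via R1 from link(b,b)
round 1: derive reach(c,c) via R1 from link(c,c)
round 1: derive reach(c,h) via R1 from link(c,h)
round 1: derive reach(d,b) via R1 from link(d,b)
round 1: derive reach(d,c) via R1 from link(d,c)
round 1: derive reach(d,j) via R1 from link(d,j)
round 1: derive reach(h,j) via R1 from link(h,j)
round 1: derive reach(i,c) via R1 from link(i,c)
round 1: derive reach(i,h) via R1 from link(i,h)
round 1: derive reach(j,c) via R1 from link(j,c)
round 1: derive reach(j,j) via R1 from link(j,j)
round 2: derive reach(c,j) via R2 from reach(c,h), reach(h,j)
round 2: derive reach(d,h) via R2 from reach(d,c), reach(c,h)
round 2: derive reach(h,c) via R2 from reach(h,j), reach(j,c)
round 2: derive reach(i,j) via R2 from reach(i,h), reach(h,j)
round 2: derive reach(j,h) via R2 from reach(j,c), reach(c,h)
round 3: derive reach(h,h) via R2 from reach(h,c), reach(c,h)

reach(h,c)  [via R2]
  reach(h,j)  [via R1]
    link(h,j)  [fact]
  reach(j,c)  [via R1]
    link(j,c)  [fact]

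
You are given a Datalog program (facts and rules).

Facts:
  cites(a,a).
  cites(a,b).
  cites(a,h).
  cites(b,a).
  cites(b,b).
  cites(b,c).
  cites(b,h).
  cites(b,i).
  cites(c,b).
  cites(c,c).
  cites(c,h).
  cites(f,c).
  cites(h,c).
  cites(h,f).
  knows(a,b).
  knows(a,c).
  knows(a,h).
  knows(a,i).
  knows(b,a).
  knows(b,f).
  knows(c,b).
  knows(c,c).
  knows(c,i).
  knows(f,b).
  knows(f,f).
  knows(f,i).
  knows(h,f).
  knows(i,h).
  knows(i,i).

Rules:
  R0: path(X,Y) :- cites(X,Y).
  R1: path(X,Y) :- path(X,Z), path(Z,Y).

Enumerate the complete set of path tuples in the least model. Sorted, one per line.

path(a,a)
path(a,b)
path(a,c)
path(a,f)
path(a,h)
path(a,i)
path(b,a)
path(b,b)
path(b,c)
path(b,f)
path(b,h)
path(b,i)
path(c,a)
path(c,b)
path(c,c)
path(c,f)
path(c,h)
path(c,i)
path(f,a)
path(f,b)
path(f,c)
path(f,f)
path(f,h)
path(f,i)
path(h,a)
path(h,b)
path(h,c)
path(h,f)
path(h,h)
path(h,i)

round 1: derive path(a,a) via R0 from cites(a,a)
round 1: derive path(a,b) via R0 from cites(a,b)
round 1: derive path(a,h) via R0 from cites(a,h)
round 1: derive path(b,a) via R0 from cites(b,a)
round 1: derive path(b,b) via R0 from cites(b,b)
round 1: derive path(b,c) via R0 from cites(b,c)
round 1: derive path(b,h) via R0 from cites(b,h)
round 1: derive path(b,i) via R0 from cites(b,i)
round 1: derive path(c,b) via R0 from cites(c,b)
round 1: derive path(c,c) via R0 from cites(c,c)
round 1: derive path(c,h) via R0 from cites(c,h)
round 1: derive path(f,c) via R0 from cites(f,c)
round 1: derive path(h,c) via R0 from cites(h,c)
round 1: derive path(h,f) via R0 from cites(h,f)
round 2: derive path(a,c) via R1 from path(a,b), path(b,c)
round 2: derive path(a,f) via R1 from path(a,h), path(h,f)
round 2: derive path(a,i) via R1 from path(a,b), path(b,i)
round 2: derive path(b,f) via R1 from path(b,h), path(h,f)
round 2: derive path(c,a) via R1 from path(c,b), path(b,a)
round 2: derive path(c,f) via R1 from path(c,h), path(h,f)
round 2: derive path(c,i) via R1 from path(c,b), path(b,i)
round 2: derive path(f,b) via R1 from path(f,c), path(c,b)
round 2: derive path(f,h) via R1 from path(f,c), path(c,h)
round 2: derive path(h,b) via R1 from path(h,c), path(c,b)
round 2: derive path(h,h) via R1 from path(h,c), path(c,h)
round 3: derive path(f,a) via R1 from path(f,b), path(b,a)
round 3: derive path(f,f) via R1 from path(f,b), path(b,f)
round 3: derive path(f,i) via R1 from path(f,b), path(b,i)
round 3: derive path(h,a) via R1 from path(h,b), path(b,a)
round 3: derive path(h,i) via R1 from path(h,b), path(b,i)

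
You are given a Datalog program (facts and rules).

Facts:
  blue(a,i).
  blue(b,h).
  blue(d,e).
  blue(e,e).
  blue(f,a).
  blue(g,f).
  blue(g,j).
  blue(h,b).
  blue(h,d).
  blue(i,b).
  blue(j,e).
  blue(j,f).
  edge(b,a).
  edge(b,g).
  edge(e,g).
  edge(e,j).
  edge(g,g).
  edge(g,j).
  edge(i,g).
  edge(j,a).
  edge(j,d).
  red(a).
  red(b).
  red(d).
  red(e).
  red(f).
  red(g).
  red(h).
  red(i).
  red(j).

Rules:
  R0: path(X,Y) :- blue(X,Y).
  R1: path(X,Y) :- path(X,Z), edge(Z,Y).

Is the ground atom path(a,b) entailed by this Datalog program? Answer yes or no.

round 1: derive path(a,i) via R0 from blue(a,i)
round 1: derive path(b,h) via R0 from blue(b,h)
round 1: derive path(d,e) via R0 from blue(d,e)
round 1: derive path(e,e) via R0 from blue(e,e)
round 1: derive path(f,a) via R0 from blue(f,a)
round 1: derive path(g,f) via R0 from blue(g,f)
round 1: derive path(g,j) via R0 from blue(g,j)
round 1: derive path(h,b) via R0 from blue(h,b)
round 1: derive path(h,d) via R0 from blue(h,d)
round 1: derive path(i,b) via R0 from blue(i,b)
round 1: derive path(j,e) via R0 from blue(j,e)
round 1: derive path(j,f) via R0 from blue(j,f)
round 2: derive path(a,g) via R1 from path(a,i), edge(i,g)
round 2: derive path(d,g) via R1 from path(d,e), edge(e,g)
round 2: derive path(d,j) via R1 from path(d,e), edge(e,j)
round 2: derive path(e,g) via R1 from path(e,e), edge(e,g)
round 2: derive path(e,j) via R1 from path(e,e), edge(e,j)
round 2: derive path(g,a) via R1 from path(g,j), edge(j,a)
round 2: derive path(g,d) via R1 from path(g,j), edge(j,d)
round 2: derive path(h,a) via R1 from path(h,b), edge(b,a)
round 2: derive path(h,g) via R1 from path(h,b), edge(b,g)
round 2: derive path(i,a) via R1 from path(i,b), edge(b,a)
round 2: derive path(i,g) via R1 from path(i,b), edge(b,g)
round 2: derive path(j,g) via R1 from path(j,e), edge(e,g)
round 2: derive path(j,j) via R1 from path(j,e), edge(e,j)
round 3: derive path(a,j) via R1 from path(a,g), edge(g,j)
round 3: derive path(d,a) via R1 from path(d,j), edge(j,a)
round 3: derive path(d,d) via R1 from path(d,j), edge(j,d)
round 3: derive path(e,a) via R1 from path(e,j), edge(j,a)
round 3: derive path(e,d) via R1 from path(e,j), edge(j,d)
round 3: derive path(h,j) via R1 from path(h,g), edge(g,j)
round 3: derive path(i,j) via R1 from path(i,g), edge(g,j)
round 3: derive path(j,a) via R1 from path(j,j), edge(j,a)
round 3: derive path(j,d) via R1 from path(j,j), edge(j,d)
round 4: derive path(a,a) via R1 from path(a,j), edge(j,a)
round 4: derive path(a,d) via R1 from path(a,j), edge(j,d)
round 4: derive path(i,d) via R1 from path(i,j), edge(j,d)

no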